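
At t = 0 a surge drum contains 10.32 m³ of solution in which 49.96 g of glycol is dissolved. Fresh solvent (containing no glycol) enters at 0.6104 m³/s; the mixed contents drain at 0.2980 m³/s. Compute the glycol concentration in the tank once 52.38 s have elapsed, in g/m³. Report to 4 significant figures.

0.7565 g/m³

Let m(t) be the amount of glycol. Volume: V(t) = V₀ + (Q_in − Q_out) t = 10.32 + 0.312400 t; V(52.38) = 26.6835 m³.
Solute balance: dm/dt = 0 − Q_out C = −Q_out m/V(t).
dm/m = −Q_out dt/(V₀ + 0.312400 t); integrating gives ln(m/m₀) = −(Q_out/(Q_in−Q_out)) ln(V/V₀).
m = m₀ (V₀/V)^(Q_out/(Q_in−Q_out)) = 49.96 × (10.32/26.6835)^(0.953905) = 20.1872 g.
C = m/V = 20.1872/26.6835 = 0.756542 g/m³.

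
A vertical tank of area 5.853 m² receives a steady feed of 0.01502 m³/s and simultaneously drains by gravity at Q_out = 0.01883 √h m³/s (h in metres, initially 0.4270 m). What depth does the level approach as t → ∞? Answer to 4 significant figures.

Level balance: A dh/dt = 0.01502 − 0.01883 √h. Setting dh/dt = 0:
Q_in = 0.01883 √h_ss ⇒ √h_ss = 0.01502/0.01883 = 0.797663.
h_ss = 0.797663² = 0.636267 m. (Since h₀ = 0.4270 m < h_ss, the level will rise toward this value.)

0.6363 m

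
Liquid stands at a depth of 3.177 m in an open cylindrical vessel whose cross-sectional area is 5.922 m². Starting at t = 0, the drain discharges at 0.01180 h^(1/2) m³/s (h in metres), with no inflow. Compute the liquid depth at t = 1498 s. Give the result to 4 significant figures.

With no inflow, A dh/dt = −0.01180 √h.
This is separable: 2 d(√h)/dt = −0.01180/A, so √h = √h₀ − (0.01180/(2A)) t.
√h = √3.177 − 0.01180·1498/(2·5.922) = 1.78241 − 1.49243 = 0.289979.
h = 0.289979² = 0.0840879 m.

0.08409 m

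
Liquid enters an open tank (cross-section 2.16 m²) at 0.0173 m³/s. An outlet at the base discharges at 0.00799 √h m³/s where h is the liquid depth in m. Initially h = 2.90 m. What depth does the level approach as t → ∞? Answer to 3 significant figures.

A dh/dt = Q_in − 0.00799 √h. Steady state requires inflow = outflow:
Q_in = 0.00799 √h_ss ⇒ √h_ss = 0.0173/0.00799 = 2.1652.
h_ss = 2.1652² = 4.6881 m. (Since h₀ = 2.90 m < h_ss, the level will rise toward this value.)

4.69 m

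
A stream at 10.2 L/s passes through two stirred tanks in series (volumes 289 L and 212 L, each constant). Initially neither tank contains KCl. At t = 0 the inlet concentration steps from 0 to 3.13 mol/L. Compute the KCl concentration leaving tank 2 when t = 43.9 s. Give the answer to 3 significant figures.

1.68 mol/L

Species balance on tank i: dCᵢ/dt = (Cᵢ₋₁ − Cᵢ)/τᵢ with τᵢ = Vᵢ/Q.
τ₁ = 289/10.2 = 28.333 s; τ₂ = 212/10.2 = 20.784 s.
Solving the cascade with C₁(0)=C₂(0)=0 gives C₂(t) = C_in[1 − (τ₁ e^(−t/τ₁) − τ₂ e^(−t/τ₂))/(τ₁ − τ₂)].
At t = 43.9: e^(−t/τ₁) = 0.21237, e^(−t/τ₂) = 0.12098.
C₂ = 3.13·[1 − (28.333·0.21237 − 20.784·0.12098)/(7.5490)] = 3.13·0.53599 = 1.6776 mol/L.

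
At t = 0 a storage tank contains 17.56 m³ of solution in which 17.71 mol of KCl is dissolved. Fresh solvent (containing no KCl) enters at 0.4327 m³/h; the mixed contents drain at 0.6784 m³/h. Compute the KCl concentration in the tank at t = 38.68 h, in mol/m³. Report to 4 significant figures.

0.2557 mol/m³

Total volume: dV/dt = Q_in − Q_out = -0.245700 m³/h, so V(t) = 17.56 − 0.245700 t and V(38.68) = 8.05632 m³.
Species balance (pure solvent in): dm/dt = −Q_out · m/V(t).
dm/m = −Q_out dt/(V₀ − 0.245700 t); integrating gives ln(m/m₀) = −(Q_out/(Q_in−Q_out)) ln(V/V₀).
m = m₀ (V₀/V)^(Q_out/(Q_in−Q_out)) = 17.71 × (17.56/8.05632)^(-2.76109) = 2.06015 mol.
C = m/V = 2.06015/8.05632 = 0.255719 mol/m³.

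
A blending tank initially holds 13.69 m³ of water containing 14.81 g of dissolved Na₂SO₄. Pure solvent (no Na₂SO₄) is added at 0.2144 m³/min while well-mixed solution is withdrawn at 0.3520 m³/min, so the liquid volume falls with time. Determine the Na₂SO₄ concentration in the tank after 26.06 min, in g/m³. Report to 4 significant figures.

0.6739 g/m³

Total volume: dV/dt = Q_in − Q_out = -0.137600 m³/min, so V(t) = 13.69 − 0.137600 t and V(26.06) = 10.1041 m³.
Solute balance: dm/dt = 0 − Q_out C = −Q_out m/V(t).
dm/m = −Q_out dt/(V₀ − 0.137600 t); integrating gives ln(m/m₀) = −(Q_out/(Q_in−Q_out)) ln(V/V₀).
m = m₀ (V₀/V)^(Q_out/(Q_in−Q_out)) = 14.81 × (13.69/10.1041)^(-2.55814) = 6.80968 g.
C = m/V = 6.80968/10.1041 = 0.673949 g/m³.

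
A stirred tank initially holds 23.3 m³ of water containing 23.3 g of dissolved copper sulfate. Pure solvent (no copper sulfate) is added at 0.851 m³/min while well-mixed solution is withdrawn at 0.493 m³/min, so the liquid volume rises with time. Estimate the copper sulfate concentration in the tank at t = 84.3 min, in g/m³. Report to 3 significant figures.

Let m(t) be the amount of copper sulfate. Volume: V(t) = V₀ + (Q_in − Q_out) t = 23.3 + 0.35800 t; V(84.3) = 53.479 m³.
No copper sulfate enters, so dm/dt = −Q_out · (m/V).
Separate: dm/m = −Q_out dt/V(t) ⇒ ln(m/m₀) = −(Q_out/(Q_in−Q_out)) ln(V/V₀).
m = m₀ (V₀/V)^(Q_out/(Q_in−Q_out)) = 23.3 × (23.3/53.479)^(1.3771) = 7.4209 g.
C = m/V = 7.4209/53.479 = 0.13876 g/m³.

0.139 g/m³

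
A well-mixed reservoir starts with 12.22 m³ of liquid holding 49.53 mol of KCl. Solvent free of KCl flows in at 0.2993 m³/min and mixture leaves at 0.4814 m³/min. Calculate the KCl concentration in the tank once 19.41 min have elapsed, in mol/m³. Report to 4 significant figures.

Total volume: dV/dt = Q_in − Q_out = -0.182100 m³/min, so V(t) = 12.22 − 0.182100 t and V(19.41) = 8.68544 m³.
No KCl enters, so dm/dt = −Q_out · (m/V).
Separate: dm/m = −Q_out dt/V(t) ⇒ ln(m/m₀) = −(Q_out/(Q_in−Q_out)) ln(V/V₀).
m = m₀ (V₀/V)^(Q_out/(Q_in−Q_out)) = 49.53 × (12.22/8.68544)^(-2.64360) = 20.0852 mol.
C = m/V = 20.0852/8.68544 = 2.31252 mol/m³.

2.313 mol/m³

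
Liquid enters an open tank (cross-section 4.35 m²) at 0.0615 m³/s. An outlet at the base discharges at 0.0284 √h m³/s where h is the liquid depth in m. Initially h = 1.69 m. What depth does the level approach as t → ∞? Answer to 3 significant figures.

A dh/dt = Q_in − 0.0284 √h. Steady state requires inflow = outflow:
Q_in = 0.0284 √h_ss ⇒ √h_ss = 0.0615/0.0284 = 2.1655.
h_ss = 2.1655² = 4.6894 m. (Since h₀ = 1.69 m < h_ss, the level will rise toward this value.)

4.69 m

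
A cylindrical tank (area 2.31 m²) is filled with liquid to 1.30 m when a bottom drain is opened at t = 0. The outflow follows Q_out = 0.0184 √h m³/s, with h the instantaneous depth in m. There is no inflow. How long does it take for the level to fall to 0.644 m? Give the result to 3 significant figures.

Volume balance on the tank: A dh/dt = −0.0184 √h.
Separate and integrate: 2(√h − √h₀) = −(0.0184/A) t.
t = 2A(√h₀ − √h)/0.0184 = 2·2.31·(√1.30 − √0.644)/0.0184
  = 4.6200 × (1.1402 − 0.80250) / 0.0184 = 84.787 s.

84.8 s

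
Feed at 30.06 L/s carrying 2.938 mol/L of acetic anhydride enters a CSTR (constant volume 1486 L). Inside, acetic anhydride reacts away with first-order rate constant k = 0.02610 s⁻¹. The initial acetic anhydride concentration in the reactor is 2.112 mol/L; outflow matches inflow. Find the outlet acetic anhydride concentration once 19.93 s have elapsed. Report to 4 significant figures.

Accumulation = in − out − consumed: V dC/dt = Q C_in − Q C − k V C.
This is linear with rate a = Q/V + k = 0.0463288 s⁻¹.
C_ss = Q C_in/(Q + kV) = 1.28284 mol/L; C(t) = C_ss + (C₀ − C_ss) e^(−a t).
C(19.93) = 1.28284 + (0.829165)·e^(−0.0463288·19.93) = 1.28284 + (0.829165)·0.397193 = 1.61217 mol/L.

1.612 mol/L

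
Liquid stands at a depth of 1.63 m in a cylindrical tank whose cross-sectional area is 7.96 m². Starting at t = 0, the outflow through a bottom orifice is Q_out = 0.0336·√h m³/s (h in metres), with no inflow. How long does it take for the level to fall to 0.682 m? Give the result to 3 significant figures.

214 s

Mass balance (ρ constant): A dh/dt = −0.0336 √h.
This is separable: 2 d(√h)/dt = −0.0336/A, so √h = √h₀ − (0.0336/(2A)) t.
t = 2A(√h₀ − √h)/0.0336 = 2·7.96·(√1.63 − √0.682)/0.0336
  = 15.920 × (1.2767 − 0.82583) / 0.0336 = 213.63 s.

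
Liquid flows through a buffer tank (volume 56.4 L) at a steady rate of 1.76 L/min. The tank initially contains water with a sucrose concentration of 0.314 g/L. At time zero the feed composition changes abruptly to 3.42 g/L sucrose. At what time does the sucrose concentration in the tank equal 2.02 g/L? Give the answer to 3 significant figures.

25.5 min

Species balance: V dC/dt = Q(C_in − C) ⇒ τ = V/Q = 32.045 min.
C(t) = C_in + (C₀ − C_in) e^(−t/τ). Set C = 2.02 and solve for t:
e^(−t/τ) = (C − C_in)/(C₀ − C_in) = (2.02 − 3.42)/(0.314 − 3.42) = 0.45074
t = −τ ln(…) = 32.045 × 0.79686 = 25.536 min.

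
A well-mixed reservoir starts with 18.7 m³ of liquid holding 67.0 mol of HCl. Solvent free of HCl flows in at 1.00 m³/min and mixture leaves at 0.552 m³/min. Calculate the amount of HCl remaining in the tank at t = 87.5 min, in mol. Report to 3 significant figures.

Let m(t) be the amount of HCl. Volume: V(t) = V₀ + (Q_in − Q_out) t = 18.7 + 0.44800 t; V(87.5) = 57.900 m³.
No HCl enters, so dm/dt = −Q_out · (m/V).
dm/m = −Q_out dt/(V₀ + 0.44800 t); integrating gives ln(m/m₀) = −(Q_out/(Q_in−Q_out)) ln(V/V₀).
m = m₀ (V₀/V)^(Q_out/(Q_in−Q_out)) = 67.0 × (18.7/57.900)^(1.2321) = 16.645 mol.

16.6 mol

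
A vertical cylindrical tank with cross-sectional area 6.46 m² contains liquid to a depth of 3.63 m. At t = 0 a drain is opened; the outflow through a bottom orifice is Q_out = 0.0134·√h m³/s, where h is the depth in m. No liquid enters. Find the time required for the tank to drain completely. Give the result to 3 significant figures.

1840 s

With no inflow, A dh/dt = −0.0134 √h.
∫ h^(−1/2) dh = −(0.0134/A) ∫ dt, giving 2√h = 2√h₀ − (0.0134/A) t.
Set h = 0: 2√h₀ = (0.0134/A) t_empty ⇒ t_empty = 2A√h₀/0.0134.
t_empty = 2·6.46·√3.63/0.0134 = 12.920·1.9053/0.0134 = 1837.0 s.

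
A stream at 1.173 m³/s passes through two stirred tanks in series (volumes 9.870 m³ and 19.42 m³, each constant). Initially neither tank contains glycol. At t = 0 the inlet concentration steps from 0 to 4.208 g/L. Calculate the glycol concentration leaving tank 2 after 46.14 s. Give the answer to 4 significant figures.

Time constants: τᵢ = Vᵢ/Q for each well-mixed tank.
τ₁ = 9.870/1.173 = 8.41432 s; τ₂ = 19.42/1.173 = 16.5558 s.
Tank 1: C₁ = C_in(1 − e^(−t/τ₁)). Tank 2 (τ₁ ≠ τ₂): C₂ = C_in[1 − (τ₁ e^(−t/τ₁) − τ₂ e^(−t/τ₂))/(τ₁ − τ₂)].
At t = 46.14: e^(−t/τ₁) = 0.00415473, e^(−t/τ₂) = 0.0616099.
C₂ = 4.208·[1 − (8.41432·0.00415473 − 16.5558·0.0616099)/(-8.14152)] = 4.208·0.879010 = 3.69887 g/L.

3.699 g/L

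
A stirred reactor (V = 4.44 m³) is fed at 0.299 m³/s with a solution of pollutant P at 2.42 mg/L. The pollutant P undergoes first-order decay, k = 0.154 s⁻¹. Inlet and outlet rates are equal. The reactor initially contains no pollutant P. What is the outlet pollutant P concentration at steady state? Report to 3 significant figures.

Species balance: V dC/dt = Q C_in − Q C − k V C.
At steady state: 0 = Q C_in − (Q + kV) C_ss, so C_ss = Q C_in/(Q + kV).
C_ss = 0.299·2.42/(0.299 + 0.154·4.44) = 0.72358/0.98276 = 0.73627 mg/L.

0.736 mg/L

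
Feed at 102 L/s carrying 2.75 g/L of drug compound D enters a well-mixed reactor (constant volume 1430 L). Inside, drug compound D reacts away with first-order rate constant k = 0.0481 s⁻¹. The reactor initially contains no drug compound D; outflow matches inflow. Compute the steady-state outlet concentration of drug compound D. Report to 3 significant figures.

1.64 g/L

Accumulation = in − out − consumed: V dC/dt = Q C_in − Q C − k V C.
At steady state: 0 = Q C_in − (Q + kV) C_ss, so C_ss = Q C_in/(Q + kV).
C_ss = 102·2.75/(102 + 0.0481·1430) = 280.50/170.78 = 1.6424 g/L.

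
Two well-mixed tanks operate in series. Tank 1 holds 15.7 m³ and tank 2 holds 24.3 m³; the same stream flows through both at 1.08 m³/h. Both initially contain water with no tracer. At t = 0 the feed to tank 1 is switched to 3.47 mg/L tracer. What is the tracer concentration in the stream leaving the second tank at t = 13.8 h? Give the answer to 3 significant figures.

Each tank obeys Vᵢ dCᵢ/dt = Q(Cᵢ₋₁ − Cᵢ), so τᵢ = Vᵢ/Q.
τ₁ = 15.7/1.08 = 14.537 h; τ₂ = 24.3/1.08 = 22.500 h.
Solving the cascade with C₁(0)=C₂(0)=0 gives C₂(t) = C_in[1 − (τ₁ e^(−t/τ₁) − τ₂ e^(−t/τ₂))/(τ₁ − τ₂)].
At t = 13.8: e^(−t/τ₁) = 0.38701, e^(−t/τ₂) = 0.54154.
C₂ = 3.47·[1 − (14.537·0.38701 − 22.500·0.54154)/(-7.9630)] = 3.47·0.17635 = 0.61193 mg/L.

0.612 mg/L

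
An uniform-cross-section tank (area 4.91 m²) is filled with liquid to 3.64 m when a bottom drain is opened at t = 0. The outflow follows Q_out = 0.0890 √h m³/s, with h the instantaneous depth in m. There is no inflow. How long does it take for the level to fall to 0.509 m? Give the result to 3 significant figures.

Unsteady balance on liquid volume: A dh/dt = −0.0890 √h.
Separate and integrate: 2(√h − √h₀) = −(0.0890/A) t.
t = 2A(√h₀ − √h)/0.0890 = 2·4.91·(√3.64 − √0.509)/0.0890
  = 9.8200 × (1.9079 − 0.71344) / 0.0890 = 131.79 s.

132 s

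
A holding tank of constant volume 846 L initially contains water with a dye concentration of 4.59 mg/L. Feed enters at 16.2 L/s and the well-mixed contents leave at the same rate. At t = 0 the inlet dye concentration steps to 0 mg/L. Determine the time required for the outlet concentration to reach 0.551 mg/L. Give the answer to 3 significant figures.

111 s

Transient balance on the dissolved component: V dC/dt = Q(C_in − C), so τ = V/Q = 52.222 s.
C(t) = C_in + (C₀ − C_in) e^(−t/τ). Set C = 0.551 and solve for t:
e^(−t/τ) = (C − C_in)/(C₀ − C_in) = (0.551 − 0)/(4.59 − 0) = 0.12004
t = −τ ln(…) = 52.222 × 2.1199 = 110.71 s.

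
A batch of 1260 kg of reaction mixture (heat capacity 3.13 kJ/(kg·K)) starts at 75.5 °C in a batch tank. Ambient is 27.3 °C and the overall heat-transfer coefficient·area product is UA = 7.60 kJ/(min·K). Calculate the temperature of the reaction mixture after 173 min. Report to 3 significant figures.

61.8 °C

Unsteady energy balance on the tank contents: M c_p dT/dt = −UA(T − T_amb).
dT/dt = (T_ss − T)/τ with T_ss = T_amb = 27.300 °C, τ = M c_p/UA = 1260·3.13/7.60 = 518.92 min.
Integrating: T(t) = T_ss + (T₀ − T_ss) e^(−t/τ).
T(173) = 27.300 + (48.200)·0.71649 = 61.835 °C.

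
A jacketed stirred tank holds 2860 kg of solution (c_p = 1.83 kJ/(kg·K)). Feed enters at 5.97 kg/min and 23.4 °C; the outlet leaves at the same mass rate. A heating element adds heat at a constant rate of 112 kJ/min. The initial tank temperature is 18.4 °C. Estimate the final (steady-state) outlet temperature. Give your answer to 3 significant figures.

First-law balance (no shaft work): M c_p dT/dt = ṁ c_p (T_in − T) + 112.
At steady state dT/dt = 0 ⇒ T_ss = T_in + Q̇/(ṁ c_p) = 23.4 + 112/(5.97·1.83) = 33.652 °C.

33.7 °C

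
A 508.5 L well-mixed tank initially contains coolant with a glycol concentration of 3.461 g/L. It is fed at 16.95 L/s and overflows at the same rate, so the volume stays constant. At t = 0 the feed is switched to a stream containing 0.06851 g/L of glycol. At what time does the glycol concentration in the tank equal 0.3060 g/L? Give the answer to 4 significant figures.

Species balance on the tank: V dC/dt = Q(C_in − C), so τ = V/Q = 30.0000 s.
C(t) = C_in + (C₀ − C_in) e^(−t/τ). Set C = 0.3060 and solve for t:
e^(−t/τ) = (C − C_in)/(C₀ − C_in) = (0.3060 − 0.06851)/(3.461 − 0.06851) = 0.0700046
t = −τ ln(…) = 30.0000 × 2.65919 = 79.7758 s.

79.78 s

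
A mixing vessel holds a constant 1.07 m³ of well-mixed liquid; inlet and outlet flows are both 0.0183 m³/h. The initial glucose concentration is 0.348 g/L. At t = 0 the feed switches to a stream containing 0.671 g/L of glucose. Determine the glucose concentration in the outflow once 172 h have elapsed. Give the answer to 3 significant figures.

0.654 g/L

Unsteady species balance (constant V, well mixed): V dC/dt = Q(C_in − C).
So dC/dt = (C_in − C)/τ with τ = V/Q = 1.07/0.0183 = 58.470 h.
C approaches C_in exponentially: C(t) = C_in + (C₀ − C_in) e^(−t/τ).
C(172) = 0.671 + (0.348 − 0.671)·e^(−172/58.470) = 0.671 + (-0.32300)·0.052777 = 0.65395 g/L.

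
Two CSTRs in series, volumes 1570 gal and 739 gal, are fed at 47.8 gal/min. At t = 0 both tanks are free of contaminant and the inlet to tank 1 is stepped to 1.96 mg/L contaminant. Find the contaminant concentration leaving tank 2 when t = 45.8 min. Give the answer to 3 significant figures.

Time constants: τᵢ = Vᵢ/Q for each well-mixed tank.
τ₁ = 1570/47.8 = 32.845 min; τ₂ = 739/47.8 = 15.460 min.
Solving the cascade with C₁(0)=C₂(0)=0 gives C₂(t) = C_in[1 − (τ₁ e^(−t/τ₁) − τ₂ e^(−t/τ₂))/(τ₁ − τ₂)].
At t = 45.8: e^(−t/τ₁) = 0.24798, e^(−t/τ₂) = 0.051693.
C₂ = 1.96·[1 − (32.845·0.24798 − 15.460·0.051693)/(17.385)] = 1.96·0.57747 = 1.1318 mg/L.

1.13 mg/L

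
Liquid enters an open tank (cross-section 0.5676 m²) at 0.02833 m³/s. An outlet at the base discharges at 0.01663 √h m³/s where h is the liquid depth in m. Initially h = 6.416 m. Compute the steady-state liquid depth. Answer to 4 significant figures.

Level balance: A dh/dt = 0.02833 − 0.01663 √h. Setting dh/dt = 0:
Q_in = 0.01663 √h_ss ⇒ √h_ss = 0.02833/0.01663 = 1.70355.
h_ss = 1.70355² = 2.90208 m. (Since h₀ = 6.416 m > h_ss, the level will fall toward this value.)

2.902 m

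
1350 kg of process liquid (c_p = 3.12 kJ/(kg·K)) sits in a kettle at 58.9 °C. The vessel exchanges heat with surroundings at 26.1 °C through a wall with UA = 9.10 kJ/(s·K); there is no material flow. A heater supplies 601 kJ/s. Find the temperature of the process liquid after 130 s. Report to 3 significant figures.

67.0 °C

Lumped-capacitance energy balance: M c_p dT/dt = UA(T_amb − T) + Q̇.
dT/dt = (T_ss − T)/τ with T_ss = T_amb + Q̇/UA = 26.1 + 601/9.10 = 92.144 °C, τ = M c_p/UA = 1350·3.12/9.10 = 462.86 s.
T approaches T_ss exponentially: T(t) = T_ss + (T₀ − T_ss) e^(−t/τ).
T(130) = 92.144 + (-33.244)·0.75513 = 67.040 °C.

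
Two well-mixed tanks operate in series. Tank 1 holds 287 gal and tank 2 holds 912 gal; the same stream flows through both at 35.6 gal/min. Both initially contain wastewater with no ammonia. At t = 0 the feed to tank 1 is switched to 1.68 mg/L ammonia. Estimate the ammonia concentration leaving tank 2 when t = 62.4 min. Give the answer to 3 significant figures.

Species balance on tank i: dCᵢ/dt = (Cᵢ₋₁ − Cᵢ)/τᵢ with τᵢ = Vᵢ/Q.
τ₁ = 287/35.6 = 8.0618 min; τ₂ = 912/35.6 = 25.618 min.
Solving the cascade with C₁(0)=C₂(0)=0 gives C₂(t) = C_in[1 − (τ₁ e^(−t/τ₁) − τ₂ e^(−t/τ₂))/(τ₁ − τ₂)].
At t = 62.4: e^(−t/τ₁) = 0.00043498, e^(−t/τ₂) = 0.087529.
C₂ = 1.68·[1 − (8.0618·0.00043498 − 25.618·0.087529)/(-17.556)] = 1.68·0.87248 = 1.4658 mg/L.

1.47 mg/L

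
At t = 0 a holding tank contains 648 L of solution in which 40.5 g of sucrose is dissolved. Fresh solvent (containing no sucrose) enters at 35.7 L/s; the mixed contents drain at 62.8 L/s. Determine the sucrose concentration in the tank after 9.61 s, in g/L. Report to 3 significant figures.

Let m(t) be the amount of sucrose. Volume: V(t) = V₀ + (Q_in − Q_out) t = 648 − 27.100 t; V(9.61) = 387.57 L.
Species balance (pure solvent in): dm/dt = −Q_out · m/V(t).
Separate: dm/m = −Q_out dt/V(t) ⇒ ln(m/m₀) = −(Q_out/(Q_in−Q_out)) ln(V/V₀).
m = m₀ (V₀/V)^(Q_out/(Q_in−Q_out)) = 40.5 × (648/387.57)^(-2.3173) = 12.307 g.
C = m/V = 12.307/387.57 = 0.031755 g/L.

0.0318 g/L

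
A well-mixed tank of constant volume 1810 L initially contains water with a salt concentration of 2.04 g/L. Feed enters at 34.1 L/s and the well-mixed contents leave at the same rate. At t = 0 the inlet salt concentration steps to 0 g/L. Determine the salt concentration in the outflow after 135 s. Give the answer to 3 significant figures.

Mass balance on the solute (V constant): V dC/dt = Q(C_in − C).
So dC/dt = (C_in − C)/τ with τ = V/Q = 1810/34.1 = 53.079 s.
C approaches C_in exponentially: C(t) = C_in + (C₀ − C_in) e^(−t/τ).
C(135) = 0 + (2.04 − 0)·e^(−135/53.079) = 0 + (2.0400)·0.078601 = 0.16035 g/L.

0.160 g/L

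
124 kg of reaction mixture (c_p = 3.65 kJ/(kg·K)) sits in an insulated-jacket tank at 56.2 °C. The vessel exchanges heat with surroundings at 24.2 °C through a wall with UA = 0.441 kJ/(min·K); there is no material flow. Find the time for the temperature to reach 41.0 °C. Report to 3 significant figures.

661 min

M c_p dT/dt = −UA(T − T_amb).
τ = M c_p/UA = 1026.3 min; T_ss = T_amb = 24.200 °C.
T(t) = T_ss + (T₀ − T_ss)e^(−t/τ); set T = 41.0:
t = −τ ln[(T − T_ss)/(T₀ − T_ss)] = −1026.3 · ln(0.52500) = 661.31 min.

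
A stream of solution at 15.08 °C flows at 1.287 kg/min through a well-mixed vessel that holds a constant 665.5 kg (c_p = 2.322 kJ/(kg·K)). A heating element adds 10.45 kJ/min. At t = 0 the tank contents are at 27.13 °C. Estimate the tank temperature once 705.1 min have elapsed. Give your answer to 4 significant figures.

20.76 °C

Energy balance: M c_p dT/dt = ṁ c_p (T_in − T) + 10.45.
Rearrange: dT/dt = (T_ss − T)/τ with τ = M/ṁ = 517.094 min and T_ss = T_in + Q̇/(ṁ c_p) = 18.5768 °C.
T approaches T_ss exponentially: T(t) = T_ss + (T₀ − T_ss) e^(−t/τ).
T(705.1) = 18.5768 + (8.55316)·e^(−705.1/517.094) = 18.5768 + (8.55316)·0.255743 = 20.7643 °C.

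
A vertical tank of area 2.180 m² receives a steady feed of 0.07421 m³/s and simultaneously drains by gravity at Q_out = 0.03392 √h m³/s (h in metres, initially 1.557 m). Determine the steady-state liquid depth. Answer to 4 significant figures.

4.786 m

Level balance: A dh/dt = 0.07421 − 0.03392 √h. Setting dh/dt = 0:
Q_in = 0.03392 √h_ss ⇒ √h_ss = 0.07421/0.03392 = 2.18779.
h_ss = 2.18779² = 4.78645 m. (Since h₀ = 1.557 m < h_ss, the level will rise toward this value.)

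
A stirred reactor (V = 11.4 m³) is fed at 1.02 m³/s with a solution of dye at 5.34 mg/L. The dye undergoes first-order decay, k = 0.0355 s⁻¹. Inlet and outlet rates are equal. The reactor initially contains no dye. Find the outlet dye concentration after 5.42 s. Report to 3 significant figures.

V dC/dt = Q(C_in − C) − k V C.
dC/dt = (Q/V) C_in − (Q/V + k) C; effective rate a = Q/V + k = 0.089474 + 0.0355 = 0.12497 s⁻¹.
C_ss = Q C_in/(Q + kV) = 3.8231 mg/L; C(t) = C_ss + (C₀ − C_ss) e^(−a t).
C(5.42) = 3.8231 + (-3.8231)·e^(−0.12497·5.42) = 3.8231 + (-3.8231)·0.50796 = 1.8811 mg/L.

1.88 mg/L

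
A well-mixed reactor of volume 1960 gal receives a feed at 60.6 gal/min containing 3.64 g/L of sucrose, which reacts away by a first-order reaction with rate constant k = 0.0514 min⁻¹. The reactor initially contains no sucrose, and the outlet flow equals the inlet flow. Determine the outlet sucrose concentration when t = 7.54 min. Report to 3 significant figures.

0.632 g/L

Accumulation = in − out − consumed: V dC/dt = Q C_in − Q C − k V C.
This is linear with rate a = Q/V + k = 0.082318 min⁻¹.
C_ss = Q C_in/(Q + kV) = 1.3672 g/L; C(t) = C_ss + (C₀ − C_ss) e^(−a t).
C(7.54) = 1.3672 + (-1.3672)·e^(−0.082318·7.54) = 1.3672 + (-1.3672)·0.53758 = 0.63221 g/L.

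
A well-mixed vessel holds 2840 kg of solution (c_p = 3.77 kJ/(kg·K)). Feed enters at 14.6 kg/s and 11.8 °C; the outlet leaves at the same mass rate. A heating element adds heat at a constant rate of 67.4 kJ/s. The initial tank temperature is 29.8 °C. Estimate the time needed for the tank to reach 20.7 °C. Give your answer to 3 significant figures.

152 s

Energy balance: M c_p dT/dt = ṁ c_p (T_in − T) + 67.4.
τ = M/ṁ = 194.52 s; T_ss = T_in + Q̇/(ṁ c_p) = 13.025 °C.
T(t) = T_ss + (T₀ − T_ss) e^(−t/τ). Set T = 20.7:
e^(−t/τ) = (20.7 − 13.025)/(29.8 − 13.025) = 0.45754
t = −194.52 · ln(0.45754) = 152.09 s.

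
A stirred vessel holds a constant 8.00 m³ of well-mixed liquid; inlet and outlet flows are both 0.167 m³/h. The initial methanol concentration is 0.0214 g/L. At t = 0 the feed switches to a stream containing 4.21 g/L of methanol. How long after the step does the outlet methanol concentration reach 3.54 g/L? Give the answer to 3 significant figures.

87.8 h

Species balance on the tank: V dC/dt = Q(C_in − C), so τ = V/Q = 47.904 h.
C(t) = C_in + (C₀ − C_in) e^(−t/τ). Set C = 3.54 and solve for t:
e^(−t/τ) = (C − C_in)/(C₀ − C_in) = (3.54 − 4.21)/(0.0214 − 4.21) = 0.15996
t = −τ ln(…) = 47.904 × 1.8328 = 87.801 h.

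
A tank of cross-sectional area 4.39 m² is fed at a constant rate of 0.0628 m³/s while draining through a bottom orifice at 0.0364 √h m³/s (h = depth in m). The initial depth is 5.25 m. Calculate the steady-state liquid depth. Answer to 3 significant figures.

Level balance: A dh/dt = 0.0628 − 0.0364 √h. Setting dh/dt = 0:
Q_in = 0.0364 √h_ss ⇒ √h_ss = 0.0628/0.0364 = 1.7253.
h_ss = 1.7253² = 2.9766 m. (Since h₀ = 5.25 m > h_ss, the level will fall toward this value.)

2.98 m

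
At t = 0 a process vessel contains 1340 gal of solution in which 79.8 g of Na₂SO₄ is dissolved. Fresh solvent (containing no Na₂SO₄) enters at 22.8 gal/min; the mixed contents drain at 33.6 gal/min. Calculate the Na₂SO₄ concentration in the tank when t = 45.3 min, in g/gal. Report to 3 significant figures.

Let m(t) be the amount of Na₂SO₄. Volume: V(t) = V₀ + (Q_in − Q_out) t = 1340 − 10.800 t; V(45.3) = 850.76 gal.
No Na₂SO₄ enters, so dm/dt = −Q_out · (m/V).
Separate: dm/m = −Q_out dt/V(t) ⇒ ln(m/m₀) = −(Q_out/(Q_in−Q_out)) ln(V/V₀).
m = m₀ (V₀/V)^(Q_out/(Q_in−Q_out)) = 79.8 × (1340/850.76)^(-3.1111) = 19.417 g.
C = m/V = 19.417/850.76 = 0.022823 g/gal.

0.0228 g/gal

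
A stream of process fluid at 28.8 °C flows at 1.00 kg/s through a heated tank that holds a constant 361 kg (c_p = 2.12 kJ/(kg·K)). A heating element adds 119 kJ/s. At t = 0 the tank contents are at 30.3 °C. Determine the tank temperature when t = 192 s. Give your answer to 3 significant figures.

52.8 °C

Energy balance: M c_p dT/dt = ṁ c_p (T_in − T) + 119.
Rearrange: dT/dt = (T_ss − T)/τ with τ = M/ṁ = 361.00 s and T_ss = T_in + Q̇/(ṁ c_p) = 84.932 °C.
Integrating: T(t) = T_ss + (T₀ − T_ss) e^(−t/τ).
T(192) = 84.932 + (-54.632)·e^(−192/361.00) = 84.932 + (-54.632)·0.58751 = 52.835 °C.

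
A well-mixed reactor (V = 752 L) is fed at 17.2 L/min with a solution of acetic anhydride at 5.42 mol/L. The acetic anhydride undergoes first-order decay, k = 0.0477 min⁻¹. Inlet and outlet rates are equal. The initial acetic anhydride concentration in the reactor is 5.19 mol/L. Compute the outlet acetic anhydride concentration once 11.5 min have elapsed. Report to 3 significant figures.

V dC/dt = Q(C_in − C) − k V C.
This is linear with rate a = Q/V + k = 0.070572 min⁻¹.
C_ss = Q C_in/(Q + kV) = 1.7566 mol/L; C(t) = C_ss + (C₀ − C_ss) e^(−a t).
C(11.5) = 1.7566 + (3.4334)·e^(−0.070572·11.5) = 1.7566 + (3.4334)·0.44415 = 3.2816 mol/L.

3.28 mol/L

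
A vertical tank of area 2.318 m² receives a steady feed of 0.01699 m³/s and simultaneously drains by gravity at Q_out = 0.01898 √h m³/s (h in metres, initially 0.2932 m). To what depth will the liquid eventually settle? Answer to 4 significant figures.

0.8013 m

Unsteady balance on liquid volume: A dh/dt = Q_in − 0.01898 √h. At steady state dh/dt = 0:
Q_in = 0.01898 √h_ss ⇒ √h_ss = 0.01699/0.01898 = 0.895153.
h_ss = 0.895153² = 0.801299 m. (Since h₀ = 0.2932 m < h_ss, the level will rise toward this value.)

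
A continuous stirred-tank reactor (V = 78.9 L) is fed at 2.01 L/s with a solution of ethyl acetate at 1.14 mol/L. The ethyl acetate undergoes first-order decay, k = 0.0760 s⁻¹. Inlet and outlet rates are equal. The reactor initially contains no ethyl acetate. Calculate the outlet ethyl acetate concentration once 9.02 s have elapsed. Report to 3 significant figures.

Species balance: V dC/dt = Q C_in − Q C − k V C.
dC/dt = (Q/V) C_in − (Q/V + k) C; effective rate a = Q/V + k = 0.025475 + 0.0760 = 0.10148 s⁻¹.
C_ss = Q C_in/(Q + kV) = 0.28620 mol/L; C(t) = C_ss + (C₀ − C_ss) e^(−a t).
C(9.02) = 0.28620 + (-0.28620)·e^(−0.10148·9.02) = 0.28620 + (-0.28620)·0.40039 = 0.17160 mol/L.

0.172 mol/L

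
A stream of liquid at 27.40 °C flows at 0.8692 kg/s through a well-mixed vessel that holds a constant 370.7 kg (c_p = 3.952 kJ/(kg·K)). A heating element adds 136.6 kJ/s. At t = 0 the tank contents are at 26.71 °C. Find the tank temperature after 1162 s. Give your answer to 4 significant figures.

64.51 °C

Unsteady energy balance on the tank contents: M c_p dT/dt = ṁ c_p (T_in − T) + 136.6.
τ = M/ṁ = 426.484 s; T_ss = T_in + Q̇/(ṁ c_p) = 27.40 + 136.6/(0.8692·3.952) = 67.1662 °C.
Integrating: T(t) = T_ss + (T₀ − T_ss) e^(−t/τ).
T(1162) = 67.1662 + (-40.4562)·e^(−1162/426.484) = 67.1662 + (-40.4562)·0.0655722 = 64.5134 °C.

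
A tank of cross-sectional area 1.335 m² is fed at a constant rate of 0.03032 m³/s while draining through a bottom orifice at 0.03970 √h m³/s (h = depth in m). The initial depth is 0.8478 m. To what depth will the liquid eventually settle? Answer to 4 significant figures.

0.5833 m

Unsteady balance on liquid volume: A dh/dt = Q_in − 0.03970 √h. At steady state dh/dt = 0:
Q_in = 0.03970 √h_ss ⇒ √h_ss = 0.03032/0.03970 = 0.763728.
h_ss = 0.763728² = 0.583280 m. (Since h₀ = 0.8478 m > h_ss, the level will fall toward this value.)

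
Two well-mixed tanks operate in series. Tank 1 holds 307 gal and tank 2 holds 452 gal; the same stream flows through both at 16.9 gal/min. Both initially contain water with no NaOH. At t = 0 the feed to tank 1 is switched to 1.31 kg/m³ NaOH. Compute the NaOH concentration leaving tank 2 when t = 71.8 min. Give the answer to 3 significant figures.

1.08 kg/m³

Species balance on tank i: dCᵢ/dt = (Cᵢ₋₁ − Cᵢ)/τᵢ with τᵢ = Vᵢ/Q.
τ₁ = 307/16.9 = 18.166 min; τ₂ = 452/16.9 = 26.746 min.
Solving the cascade with C₁(0)=C₂(0)=0 gives C₂(t) = C_in[1 − (τ₁ e^(−t/τ₁) − τ₂ e^(−t/τ₂))/(τ₁ − τ₂)].
At t = 71.8: e^(−t/τ₁) = 0.019206, e^(−t/τ₂) = 0.068251.
C₂ = 1.31·[1 − (18.166·0.019206 − 26.746·0.068251)/(-8.5799)] = 1.31·0.82791 = 1.0846 kg/m³.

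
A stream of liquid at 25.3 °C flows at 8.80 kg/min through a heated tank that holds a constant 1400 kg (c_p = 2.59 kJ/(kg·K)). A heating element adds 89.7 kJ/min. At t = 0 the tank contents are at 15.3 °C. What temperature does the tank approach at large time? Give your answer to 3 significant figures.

M c_p dT/dt = ṁ c_p (T_in − T) + Q̇.
At steady state dT/dt = 0 ⇒ T_ss = T_in + Q̇/(ṁ c_p) = 25.3 + 89.7/(8.80·2.59) = 29.236 °C.

29.2 °C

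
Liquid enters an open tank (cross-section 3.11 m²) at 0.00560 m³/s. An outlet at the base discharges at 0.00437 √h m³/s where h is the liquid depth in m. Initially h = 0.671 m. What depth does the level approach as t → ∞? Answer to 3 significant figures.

1.64 m

Level balance: A dh/dt = 0.00560 − 0.00437 √h. Setting dh/dt = 0:
Q_in = 0.00437 √h_ss ⇒ √h_ss = 0.00560/0.00437 = 1.2815.
h_ss = 1.2815² = 1.6422 m. (Since h₀ = 0.671 m < h_ss, the level will rise toward this value.)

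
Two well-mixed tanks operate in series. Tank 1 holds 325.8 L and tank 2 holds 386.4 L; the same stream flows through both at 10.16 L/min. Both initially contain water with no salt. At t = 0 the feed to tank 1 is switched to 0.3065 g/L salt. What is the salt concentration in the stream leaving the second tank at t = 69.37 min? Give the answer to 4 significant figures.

0.1805 g/L

Time constants: τᵢ = Vᵢ/Q for each well-mixed tank.
τ₁ = 325.8/10.16 = 32.0669 min; τ₂ = 386.4/10.16 = 38.0315 min.
Solving the cascade with C₁(0)=C₂(0)=0 gives C₂(t) = C_in[1 − (τ₁ e^(−t/τ₁) − τ₂ e^(−t/τ₂))/(τ₁ − τ₂)].
At t = 69.37: e^(−t/τ₁) = 0.114947, e^(−t/τ₂) = 0.161377.
C₂ = 0.3065·[1 − (32.0669·0.114947 − 38.0315·0.161377)/(-5.96457)] = 0.3065·0.589004 = 0.180530 g/L.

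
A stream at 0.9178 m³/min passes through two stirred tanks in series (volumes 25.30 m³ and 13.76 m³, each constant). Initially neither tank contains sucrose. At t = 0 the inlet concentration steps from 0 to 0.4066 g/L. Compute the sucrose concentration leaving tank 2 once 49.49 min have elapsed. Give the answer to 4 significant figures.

Species balance on tank i: dCᵢ/dt = (Cᵢ₋₁ − Cᵢ)/τᵢ with τᵢ = Vᵢ/Q.
τ₁ = 25.30/0.9178 = 27.5659 min; τ₂ = 13.76/0.9178 = 14.9924 min.
Solving the cascade with C₁(0)=C₂(0)=0 gives C₂(t) = C_in[1 − (τ₁ e^(−t/τ₁) − τ₂ e^(−t/τ₂))/(τ₁ − τ₂)].
At t = 49.49: e^(−t/τ₁) = 0.166072, e^(−t/τ₂) = 0.0368459.
C₂ = 0.4066·[1 − (27.5659·0.166072 − 14.9924·0.0368459)/(12.5735)] = 0.4066·0.679842 = 0.276424 g/L.

0.2764 g/L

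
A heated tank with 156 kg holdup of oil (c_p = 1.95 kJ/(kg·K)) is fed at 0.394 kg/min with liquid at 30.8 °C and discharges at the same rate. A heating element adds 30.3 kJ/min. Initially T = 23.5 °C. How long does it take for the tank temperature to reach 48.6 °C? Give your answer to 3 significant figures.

First-law balance (no shaft work): M c_p dT/dt = ṁ c_p (T_in − T) + 30.3.
τ = M/ṁ = 395.94 min; T_ss = T_in + Q̇/(ṁ c_p) = 70.238 °C.
T(t) = T_ss + (T₀ − T_ss) e^(−t/τ). Set T = 48.6:
e^(−t/τ) = (48.6 − 70.238)/(23.5 − 70.238) = 0.46296
t = −395.94 · ln(0.46296) = 304.92 min.

305 min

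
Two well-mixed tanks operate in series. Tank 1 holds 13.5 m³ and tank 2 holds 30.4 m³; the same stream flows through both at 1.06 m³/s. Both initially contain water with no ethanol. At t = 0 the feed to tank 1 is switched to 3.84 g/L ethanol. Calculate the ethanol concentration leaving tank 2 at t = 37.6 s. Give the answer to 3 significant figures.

Time constants: τᵢ = Vᵢ/Q for each well-mixed tank.
τ₁ = 13.5/1.06 = 12.736 s; τ₂ = 30.4/1.06 = 28.679 s.
Tank 1: C₁ = C_in(1 − e^(−t/τ₁)). Tank 2 (τ₁ ≠ τ₂): C₂ = C_in[1 − (τ₁ e^(−t/τ₁) − τ₂ e^(−t/τ₂))/(τ₁ − τ₂)].
At t = 37.6: e^(−t/τ₁) = 0.052220, e^(−t/τ₂) = 0.26954.
C₂ = 3.84·[1 − (12.736·0.052220 − 28.679·0.26954)/(-15.943)] = 3.84·0.55687 = 2.1384 g/L.

2.14 g/L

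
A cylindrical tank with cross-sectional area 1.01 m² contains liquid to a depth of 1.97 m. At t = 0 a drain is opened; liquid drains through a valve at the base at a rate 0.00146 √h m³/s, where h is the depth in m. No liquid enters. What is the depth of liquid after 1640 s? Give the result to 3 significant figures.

0.0476 m

A dh/dt = −Q_out = −0.00146 √h.
This is separable: 2 d(√h)/dt = −0.00146/A, so √h = √h₀ − (0.00146/(2A)) t.
√h = √1.97 − 0.00146·1640/(2·1.01) = 1.4036 − 1.1853 = 0.21822.
h = 0.21822² = 0.047620 m.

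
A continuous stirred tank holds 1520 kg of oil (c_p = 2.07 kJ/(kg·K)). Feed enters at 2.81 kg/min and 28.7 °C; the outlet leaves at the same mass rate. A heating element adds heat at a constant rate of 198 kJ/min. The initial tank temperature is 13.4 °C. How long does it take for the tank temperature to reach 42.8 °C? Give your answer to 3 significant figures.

M c_p dT/dt = ṁ c_p (T_in − T) + Q̇.
τ = M/ṁ = 540.93 min; T_ss = T_in + Q̇/(ṁ c_p) = 62.740 °C.
T(t) = T_ss + (T₀ − T_ss) e^(−t/τ). Set T = 42.8:
e^(−t/τ) = (42.8 − 62.740)/(13.4 − 62.740) = 0.40413
t = −540.93 · ln(0.40413) = 490.08 min.

490 min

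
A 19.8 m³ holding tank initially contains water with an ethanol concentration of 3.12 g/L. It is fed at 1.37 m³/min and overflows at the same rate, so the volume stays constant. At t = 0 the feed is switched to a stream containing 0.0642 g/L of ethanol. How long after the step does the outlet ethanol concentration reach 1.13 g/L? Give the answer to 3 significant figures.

Species balance on the tank: V dC/dt = Q(C_in − C), so τ = V/Q = 14.453 min.
C(t) = C_in + (C₀ − C_in) e^(−t/τ). Set C = 1.13 and solve for t:
e^(−t/τ) = (C − C_in)/(C₀ − C_in) = (1.13 − 0.0642)/(3.12 − 0.0642) = 0.34878
t = −τ ln(…) = 14.453 × 1.0533 = 15.223 min.

15.2 min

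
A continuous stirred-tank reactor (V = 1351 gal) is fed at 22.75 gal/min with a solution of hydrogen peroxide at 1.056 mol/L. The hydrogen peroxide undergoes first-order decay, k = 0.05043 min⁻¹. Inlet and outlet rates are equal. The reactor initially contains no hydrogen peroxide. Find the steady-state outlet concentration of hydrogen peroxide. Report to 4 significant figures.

V dC/dt = Q(C_in − C) − k V C.
Steady state (dC/dt = 0): C_ss = Q C_in/(Q + kV) = C_in/(1 + kV/Q).
C_ss = 22.75·1.056/(22.75 + 0.05043·1351) = 24.0240/90.8809 = 0.264346 mol/L.

0.2643 mol/L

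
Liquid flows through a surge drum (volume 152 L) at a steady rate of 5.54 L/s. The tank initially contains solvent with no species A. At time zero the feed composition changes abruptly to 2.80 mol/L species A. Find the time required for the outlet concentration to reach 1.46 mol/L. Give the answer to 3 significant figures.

Species balance: V dC/dt = Q(C_in − C) ⇒ τ = V/Q = 27.437 s.
C(t) = C_in + (C₀ − C_in) e^(−t/τ). Set C = 1.46 and solve for t:
e^(−t/τ) = (C − C_in)/(C₀ − C_in) = (1.46 − 2.80)/(0 − 2.80) = 0.47857
t = −τ ln(…) = 27.437 × 0.73695 = 20.220 s.

20.2 s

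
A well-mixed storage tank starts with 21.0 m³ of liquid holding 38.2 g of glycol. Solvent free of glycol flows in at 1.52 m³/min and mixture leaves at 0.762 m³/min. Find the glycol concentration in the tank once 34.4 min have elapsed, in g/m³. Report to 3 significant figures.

0.360 g/m³

Total volume: dV/dt = Q_in − Q_out = 0.75800 m³/min, so V(t) = 21.0 + 0.75800 t and V(34.4) = 47.075 m³.
Species balance (pure solvent in): dm/dt = −Q_out · m/V(t).
Separate: dm/m = −Q_out dt/V(t) ⇒ ln(m/m₀) = −(Q_out/(Q_in−Q_out)) ln(V/V₀).
m = m₀ (V₀/V)^(Q_out/(Q_in−Q_out)) = 38.2 × (21.0/47.075)^(1.0053) = 16.968 g.
C = m/V = 16.968/47.075 = 0.36045 g/m³.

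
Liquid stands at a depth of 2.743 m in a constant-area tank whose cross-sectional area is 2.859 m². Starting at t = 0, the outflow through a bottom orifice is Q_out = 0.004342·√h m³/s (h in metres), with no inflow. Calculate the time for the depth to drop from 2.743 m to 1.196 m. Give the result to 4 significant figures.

With no inflow, A dh/dt = −0.004342 √h.
This is separable: 2 d(√h)/dt = −0.004342/A, so √h = √h₀ − (0.004342/(2A)) t.
t = 2A(√h₀ − √h)/0.004342 = 2·2.859·(√2.743 − √1.196)/0.004342
  = 5.71800 × (1.65620 − 1.09362) / 0.004342 = 740.868 s.

740.9 s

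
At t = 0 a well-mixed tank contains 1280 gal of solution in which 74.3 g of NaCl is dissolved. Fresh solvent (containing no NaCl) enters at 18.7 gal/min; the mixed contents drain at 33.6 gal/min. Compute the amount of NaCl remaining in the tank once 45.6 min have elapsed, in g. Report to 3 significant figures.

Let m(t) be the amount of NaCl. Volume: V(t) = V₀ + (Q_in − Q_out) t = 1280 − 14.900 t; V(45.6) = 600.56 gal.
No NaCl enters, so dm/dt = −Q_out · (m/V).
dm/m = −Q_out dt/(V₀ − 14.900 t); integrating gives ln(m/m₀) = −(Q_out/(Q_in−Q_out)) ln(V/V₀).
m = m₀ (V₀/V)^(Q_out/(Q_in−Q_out)) = 74.3 × (1280/600.56)^(-2.2550) = 13.485 g.

13.5 g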